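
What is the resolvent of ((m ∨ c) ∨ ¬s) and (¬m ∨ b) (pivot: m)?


The clauses contain complementary literals m and ¬m.
Resolution eliminates this pair and disjoins the remaining literals (merging duplicates).

((c ∨ ¬s) ∨ b)


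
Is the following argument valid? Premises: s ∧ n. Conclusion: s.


This matches the form of conjunction elimination: the conclusion follows in every model of the premises.

Valid.


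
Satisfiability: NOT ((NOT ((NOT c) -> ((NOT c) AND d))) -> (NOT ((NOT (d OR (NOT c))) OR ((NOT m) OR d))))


Search for a satisfying assignment over {c, d, m}.
Try c=F, d=F, m=F: the formula evaluates to T.
A satisfying assignment exists.

Satisfiable.


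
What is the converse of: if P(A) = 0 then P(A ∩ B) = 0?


The converse of (P → Q) is (Q → P). It is not in general equivalent to the original.
Here P = 'P(A) = 0' and Q = 'P(A ∩ B) = 0'.

If P(A ∩ B) = 0, then P(A) = 0.


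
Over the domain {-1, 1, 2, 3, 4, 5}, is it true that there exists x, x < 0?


Evaluate the predicate on each element: -1:T, 1:F, 2:F, 3:F, 4:F, 5:F.
Witness x = -1 satisfies the predicate.

T


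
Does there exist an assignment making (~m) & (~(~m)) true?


Check all 2 assignments over {m}:
m | φ
-----
False | False
True | False
No assignment makes the formula true.

Unsatisfiable.


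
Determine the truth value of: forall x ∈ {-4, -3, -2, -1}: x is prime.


Evaluate the predicate on each element: -4:False, -3:False, -2:False, -1:False.
Counterexample x = -4 fails the predicate.

False


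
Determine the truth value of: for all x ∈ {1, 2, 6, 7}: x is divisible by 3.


Evaluate the predicate on each element: 1:F, 2:F, 6:T, 7:F.
Counterexample x = 1 fails the predicate.

F


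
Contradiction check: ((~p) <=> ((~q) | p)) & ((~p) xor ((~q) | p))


Truth table over {p, q}:
p | q | φ
---------
False | False | False
True | False | False
False | True | False
True | True | False
Every row is false.

Yes, it is a contradiction.


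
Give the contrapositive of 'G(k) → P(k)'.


The contrapositive of (P → Q) is (¬Q → ¬P); it is logically equivalent to the original.
Here P = 'G(k)' and Q = 'P(k)'.

If not (P(k)), then not (G(k)).


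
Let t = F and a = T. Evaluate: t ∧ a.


Conjunction is true only when both operands are true.
Substitute: t=F, a=T.
F ∧ T evaluates to F.

F


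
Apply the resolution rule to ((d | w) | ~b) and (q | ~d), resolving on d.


The clauses contain complementary literals d and ~d.
Resolution eliminates this pair and disjoins the remaining literals (merging duplicates).

((w | ~b) | q)


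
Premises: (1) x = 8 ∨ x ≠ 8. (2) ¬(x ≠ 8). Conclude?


Disjunctive syllogism: from (P ∨ Q) and ¬P, infer Q.
One disjunct, 'x ≠ 8', is ruled out; the other must hold.

x = 8


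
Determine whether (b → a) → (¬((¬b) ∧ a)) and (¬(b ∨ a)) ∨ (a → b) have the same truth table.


Compare truth tables:
a | b | φ | ψ
-------------
F | F | T | T
T | F | F | F
F | T | T | T
T | T | T | T
The columns φ and ψ agree on every row.

Yes, they are logically equivalent.


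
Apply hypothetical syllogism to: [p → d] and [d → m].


Hypothetical syllogism: from (P → Q) and (Q → R), infer (P → R).
Chain the two implications through the shared middle term 'd'.

p → m


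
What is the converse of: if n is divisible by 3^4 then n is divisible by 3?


The converse of (P → Q) is (Q → P). It is not in general equivalent to the original.
Here P = 'n is divisible by 3^4' and Q = 'n is divisible by 3'.

If n is divisible by 3, then n is divisible by 3^4.


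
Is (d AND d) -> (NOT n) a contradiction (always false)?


Truth table over {d, n}:
d | n | φ
---------
F | F | T
T | F | T
F | T | T
T | T | F
Satisfying assignment at row 1: d=F, n=F gives T.

No, it is not a contradiction.


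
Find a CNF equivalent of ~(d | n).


Step 1: Apply De Morgan: ¬(d ∨ n) = ¬d ∧ ¬n.

(~d) & (~n)


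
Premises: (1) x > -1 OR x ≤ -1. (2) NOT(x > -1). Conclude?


Disjunctive syllogism: from (P ∨ Q) and ¬P, infer Q.
One disjunct, 'x > -1', is ruled out; the other must hold.

x ≤ -1


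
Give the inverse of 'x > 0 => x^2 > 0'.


The inverse of (P → Q) is (¬P → ¬Q). It is equivalent to the converse, not to the original.
Here P = 'x > 0' and Q = 'x^2 > 0'.

If not (x > 0), then not (x^2 > 0).


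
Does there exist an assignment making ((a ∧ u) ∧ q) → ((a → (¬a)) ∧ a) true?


Search for a satisfying assignment over {a, q, u}.
Try a=F, q=F, u=F: the formula evaluates to T.
A satisfying assignment exists.

Satisfiable.


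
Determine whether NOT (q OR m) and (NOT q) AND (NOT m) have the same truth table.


Compare truth tables:
m | q | φ | ψ
-------------
F | F | T | T
T | F | F | F
F | T | F | F
T | T | F | F
The columns φ and ψ agree on every row.

Yes, they are logically equivalent.


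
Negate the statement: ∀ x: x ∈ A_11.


¬(∀ x: φ) = ∃ x: ¬φ, and ¬(∃ x: φ) = ∀ x: ¬φ.
Apply to the universal statement.

∃ x: ¬(x ∈ A_11)


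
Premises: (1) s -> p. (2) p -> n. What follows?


Hypothetical syllogism: from (P → Q) and (Q → R), infer (P → R).
Chain the two implications through the shared middle term 'p'.

s -> n


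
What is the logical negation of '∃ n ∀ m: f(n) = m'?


Negation flips each quantifier (∀↔∃) and negates the inner predicate.
¬(∃ n ∀ m: φ) = ∀ n ∃ m: ¬φ.

∀ n ∃ m: ¬(f(n) = m)


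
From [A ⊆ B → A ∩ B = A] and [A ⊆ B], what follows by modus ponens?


Modus ponens: from (P → Q) and P, infer Q.
P = 'A ⊆ B' is asserted, and P → Q holds, so Q follows.

A ∩ B = A.


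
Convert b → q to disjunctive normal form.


Step 1: Rewrite b → q as ¬b ∨ q.

(¬b) ∨ q


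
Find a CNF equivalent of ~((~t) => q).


Step 1: Rewrite (¬t) → q as ¬(¬t) ∨ q.
Step 2: Negate: ¬(¬(¬t) ∨ q) = (¬t) ∧ ¬q (De Morgan + double negation).

(~t) & (~q)


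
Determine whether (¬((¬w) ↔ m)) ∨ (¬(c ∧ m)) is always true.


Build the truth table over {c, m, w}:
c | m | w | φ
-------------
F | F | F | T
T | F | F | T
F | T | F | T
T | T | F | F
F | F | T | T
T | F | T | T
F | T | T | T
T | T | T | T
Counterexample at row 4: with c=T, m=T, w=F, the formula is F.

No, it is not a tautology.


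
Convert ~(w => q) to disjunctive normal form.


Step 1: Rewrite implication then negate: ¬(¬w ∨ q) = w ∧ ¬q.

w & (~q)


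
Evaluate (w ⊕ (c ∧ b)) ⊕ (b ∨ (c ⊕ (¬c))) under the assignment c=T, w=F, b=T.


Substitute c=T, w=F, b=T:
c ∧ b = T ∧ T = T
w ⊕ (c ∧ b) = F ⊕ T = T
¬c = F
c ⊕ (¬c) = T ⊕ F = T
b ∨ (c ⊕ (¬c)) = T ∨ T = T
(w ⊕ (c ∧ b)) ⊕ (b ∨ (c ⊕ (¬c))) = T ⊕ T = F

F


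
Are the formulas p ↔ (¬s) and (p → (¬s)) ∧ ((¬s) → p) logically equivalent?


Compare truth tables:
p | s | φ | ψ
-------------
F | F | F | F
T | F | T | T
F | T | T | T
T | T | F | F
The columns φ and ψ agree on every row.

Yes, they are logically equivalent.


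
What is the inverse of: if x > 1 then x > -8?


The inverse of (P → Q) is (¬P → ¬Q). It is equivalent to the converse, not to the original.
Here P = 'x > 1' and Q = 'x > -8'.

If not (x > 1), then not (x > -8).


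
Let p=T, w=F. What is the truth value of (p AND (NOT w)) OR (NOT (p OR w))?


Substitute p=T, w=F:
NOT w = T
p AND (NOT w) = T AND T = T
p OR w = T OR F = T
NOT (p OR w) = F
(p AND (NOT w)) OR (NOT (p OR w)) = T OR F = T

T


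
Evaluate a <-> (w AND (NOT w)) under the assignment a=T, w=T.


Substitute a=T, w=T:
NOT w = F
w AND (NOT w) = T AND F = F
a <-> (w AND (NOT w)) = T <-> F = F

F


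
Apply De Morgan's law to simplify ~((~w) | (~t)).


De Morgan: the negation of a disjunction is the conjunction of the negations.
Distribute ~ across |, flipping it to &, and negate each literal.

w & t


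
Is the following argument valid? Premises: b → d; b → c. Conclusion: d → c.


This is (no valid rule). There exist truth assignments where the premises are all true but the conclusion is false.

Invalid.


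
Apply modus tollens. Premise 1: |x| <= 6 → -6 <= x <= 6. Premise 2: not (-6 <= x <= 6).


Modus tollens: from (P → Q) and ¬Q, infer ¬P.
Q = '-6 <= x <= 6' is denied; since P → Q, P must also fail.

Not (|x| <= 6).


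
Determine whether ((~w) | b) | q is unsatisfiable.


Truth table over {b, q, w}:
b | q | w | φ
-------------
False | False | False | True
True | False | False | True
False | True | False | True
True | True | False | True
False | False | True | False
True | False | True | True
False | True | True | True
True | True | True | True
Satisfying assignment at row 1: b=False, q=False, w=False gives True.

No, it is not a contradiction.


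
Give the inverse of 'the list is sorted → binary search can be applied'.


The inverse of (P → Q) is (¬P → ¬Q). It is equivalent to the converse, not to the original.
Here P = 'the list is sorted' and Q = 'binary search can be applied'.

If not (the list is sorted), then not (binary search can be applied).


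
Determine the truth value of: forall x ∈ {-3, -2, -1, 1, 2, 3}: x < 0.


Evaluate the predicate on each element: -3:True, -2:True, -1:True, 1:False, 2:False, 3:False.
Counterexample x = 1 fails the predicate.

False


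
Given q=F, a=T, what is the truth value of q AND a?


Conjunction is true only when both operands are true.
Substitute: q=F, a=T.
F AND T evaluates to F.

F


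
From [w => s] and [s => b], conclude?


Hypothetical syllogism: from (P → Q) and (Q → R), infer (P → R).
Chain the two implications through the shared middle term 's'.

w => b


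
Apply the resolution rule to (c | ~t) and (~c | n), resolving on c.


The clauses contain complementary literals c and ~c.
Resolution eliminates this pair and disjoins the remaining literals (merging duplicates).

(~t | n)


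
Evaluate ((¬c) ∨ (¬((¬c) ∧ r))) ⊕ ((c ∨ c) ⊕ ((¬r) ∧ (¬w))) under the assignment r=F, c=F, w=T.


Substitute r=F, c=F, w=T:
… (earlier sub-steps elided)
¬c = T
(¬c) ∧ r = T ∧ F = F
¬((¬c) ∧ r) = T
(¬c) ∨ (¬((¬c) ∧ r)) = T ∨ T = T
c ∨ c = F ∨ F = F
¬r = T
¬w = F
(¬r) ∧ (¬w) = T ∧ F = F
(c ∨ c) ⊕ ((¬r) ∧ (¬w)) = F ⊕ F = F
((¬c) ∨ (¬((¬c) ∧ r))) ⊕ ((c ∨ c) ⊕ ((¬r) ∧ (¬w))) = T ⊕ F = T

T


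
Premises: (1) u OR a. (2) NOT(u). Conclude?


Disjunctive syllogism: from (P ∨ Q) and ¬P, infer Q.
One disjunct, 'u', is ruled out; the other must hold.

a


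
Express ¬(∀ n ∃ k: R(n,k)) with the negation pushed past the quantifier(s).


Negation flips each quantifier (∀↔∃) and negates the inner predicate.
¬(∀ n ∃ k: φ) = ∃ n ∀ k: ¬φ.

∃ n ∀ k: ¬(R(n,k))


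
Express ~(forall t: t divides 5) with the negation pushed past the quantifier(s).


¬(forall x: φ) = exists x: ¬φ, and ¬(exists x: φ) = forall x: ¬φ.
Apply to the universal statement.

exists t: ~(t divides 5)


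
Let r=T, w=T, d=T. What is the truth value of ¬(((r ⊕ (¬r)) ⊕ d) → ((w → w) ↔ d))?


Substitute r=T, w=T, d=T:
¬r = F
r ⊕ (¬r) = T ⊕ F = T
(r ⊕ (¬r)) ⊕ d = T ⊕ T = F
w → w = T → T = T
(w → w) ↔ d = T ↔ T = T
((r ⊕ (¬r)) ⊕ d) → ((w → w) ↔ d) = F → T = T
¬(((r ⊕ (¬r)) ⊕ d) → ((w → w) ↔ d)) = F

F


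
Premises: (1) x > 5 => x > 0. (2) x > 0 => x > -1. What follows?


Hypothetical syllogism: from (P → Q) and (Q → R), infer (P → R).
Chain the two implications through the shared middle term 'x > 0'.

x > 5 => x > -1


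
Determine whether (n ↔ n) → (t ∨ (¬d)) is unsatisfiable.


Truth table over {d, n, t}:
d | n | t | φ
-------------
F | F | F | T
T | F | F | F
F | T | F | T
T | T | F | F
F | F | T | T
T | F | T | T
F | T | T | T
T | T | T | T
Satisfying assignment at row 1: d=F, n=F, t=F gives T.

No, it is not a contradiction.


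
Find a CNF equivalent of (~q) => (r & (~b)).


Step 1: Rewrite (¬q) → (r ∧ (¬b)) as ¬(¬q) ∨ (r ∧ (¬b)).
Step 2: Distribute ∨ over ∧.
Step 3: Eliminate any double negations (¬¬X = X).

(q | r) & (q | (~b))


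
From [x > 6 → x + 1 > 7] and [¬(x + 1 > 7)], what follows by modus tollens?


Modus tollens: from (P → Q) and ¬Q, infer ¬P.
Q = 'x + 1 > 7' is denied; since P → Q, P must also fail.

Not (x > 6).


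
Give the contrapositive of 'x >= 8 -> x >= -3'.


The contrapositive of (P → Q) is (¬Q → ¬P); it is logically equivalent to the original.
Here P = 'x >= 8' and Q = 'x >= -3'.

If not (x >= -3), then not (x >= 8).


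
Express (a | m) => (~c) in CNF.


Step 1: Rewrite as ¬(a ∨ m) ∨ (¬c) = (¬a ∧ ¬m) ∨ (¬c).
Step 2: Distribute ∨ over ∧.

((~a) | (~c)) & ((~m) | (~c))


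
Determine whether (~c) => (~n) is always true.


Build the truth table over {c, n}:
c | n | φ
---------
False | False | True
True | False | True
False | True | False
True | True | True
Counterexample at row 3: with c=False, n=True, the formula is False.

No, it is not a tautology.


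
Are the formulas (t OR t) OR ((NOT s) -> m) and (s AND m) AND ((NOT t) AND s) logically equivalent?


Compare truth tables:
m | s | t | φ | ψ
-----------------
F | F | F | F | F
T | F | F | T | F
F | T | F | T | F
T | T | F | T | T
F | F | T | T | F
T | F | T | T | F
F | T | T | T | F
T | T | T | T | F
They differ at row 2 (m=T, s=F, t=F): φ=T but ψ=F.

No, they are not logically equivalent.


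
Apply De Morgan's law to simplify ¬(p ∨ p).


De Morgan: the negation of a disjunction is the conjunction of the negations.
Distribute ¬ across ∨, flipping it to ∧, and negate each literal.

(¬p) ∧ (¬p)


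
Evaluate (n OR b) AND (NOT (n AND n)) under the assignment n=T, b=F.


Substitute n=T, b=F:
n OR b = T OR F = T
n AND n = T AND T = T
NOT (n AND n) = F
(n OR b) AND (NOT (n AND n)) = T AND F = F

F


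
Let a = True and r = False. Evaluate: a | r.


Disjunction is false only when both operands are false.
Substitute: a=True, r=False.
True | False evaluates to True.

True


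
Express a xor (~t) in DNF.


Step 1: a ⊕ (¬t) is true exactly when they disagree: (a ∧ ¬(¬t)) ∨ (¬a ∧ (¬t)).
Step 2: Eliminate any double negations (¬¬X = X).

(a & t) | ((~a) & (~t))


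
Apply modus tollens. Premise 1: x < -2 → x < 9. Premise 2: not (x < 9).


Modus tollens: from (P → Q) and ¬Q, infer ¬P.
Q = 'x < 9' is denied; since P → Q, P must also fail.

Not (x < -2).


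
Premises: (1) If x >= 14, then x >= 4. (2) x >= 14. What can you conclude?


Modus ponens: from (P → Q) and P, infer Q.
P = 'x >= 14' is asserted, and P → Q holds, so Q follows.

x >= 4.


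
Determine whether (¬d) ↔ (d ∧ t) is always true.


Build the truth table over {d, t}:
d | t | φ
---------
F | F | F
T | F | T
F | T | F
T | T | F
Counterexample at row 1: with d=F, t=F, the formula is F.

No, it is not a tautology.


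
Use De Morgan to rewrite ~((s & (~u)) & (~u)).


De Morgan: the negation of a conjunction is the disjunction of the negations.
Distribute ~ across &, flipping it to |, and negate each literal.

((~s) | u) | u


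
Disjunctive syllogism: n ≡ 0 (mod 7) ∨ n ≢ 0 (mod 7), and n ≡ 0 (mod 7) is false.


Disjunctive syllogism: from (P ∨ Q) and ¬P, infer Q.
One disjunct, 'n ≡ 0 (mod 7)', is ruled out; the other must hold.

n ≢ 0 (mod 7)


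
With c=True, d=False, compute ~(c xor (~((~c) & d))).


Substitute c=True, d=False:
~c = False
(~c) & d = False & False = False
~((~c) & d) = True
c xor (~((~c) & d)) = True xor True = False
~(c xor (~((~c) & d))) = True

True


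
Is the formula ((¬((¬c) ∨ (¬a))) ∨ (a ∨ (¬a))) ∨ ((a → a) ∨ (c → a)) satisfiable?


Search for a satisfying assignment over {a, c}.
Try a=F, c=F: the formula evaluates to T.
A satisfying assignment exists.

Satisfiable.


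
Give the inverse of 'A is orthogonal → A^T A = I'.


The inverse of (P → Q) is (¬P → ¬Q). It is equivalent to the converse, not to the original.
Here P = 'A is orthogonal' and Q = 'A^T A = I'.

If not (A is orthogonal), then not (A^T A = I).


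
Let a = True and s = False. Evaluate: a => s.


Implication is false only when antecedent is true and consequent is false.
Substitute: a=True, s=False.
True => False evaluates to False.

False


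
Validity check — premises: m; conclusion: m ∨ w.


This matches the form of disjunction introduction: the conclusion follows in every model of the premises.

Valid.


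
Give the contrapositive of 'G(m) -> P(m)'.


The contrapositive of (P → Q) is (¬Q → ¬P); it is logically equivalent to the original.
Here P = 'G(m)' and Q = 'P(m)'.

If not (P(m)), then not (G(m)).


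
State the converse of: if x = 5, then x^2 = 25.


The converse of (P → Q) is (Q → P). It is not in general equivalent to the original.
Here P = 'x = 5' and Q = 'x^2 = 25'.

If x^2 = 25, then x = 5.


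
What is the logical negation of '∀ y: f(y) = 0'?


¬(∀ x: φ) = ∃ x: ¬φ, and ¬(∃ x: φ) = ∀ x: ¬φ.
Apply to the universal statement.

∃ y: ¬(f(y) = 0)


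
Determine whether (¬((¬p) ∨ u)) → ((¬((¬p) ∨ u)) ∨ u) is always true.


Build the truth table over {p, u}:
p | u | φ
---------
F | F | T
T | F | T
F | T | T
T | T | T
Every row evaluates to true.

Yes, it is a tautology.


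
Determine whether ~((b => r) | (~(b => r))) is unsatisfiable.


Truth table over {b, r}:
b | r | φ
---------
False | False | False
True | False | False
False | True | False
True | True | False
Every row is false.

Yes, it is a contradiction.


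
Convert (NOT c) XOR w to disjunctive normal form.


Step 1: (¬c) ⊕ w is true exactly when they disagree: ((¬c) ∧ ¬w) ∨ (¬(¬c) ∧ w).
Step 2: Eliminate any double negations (¬¬X = X).

((NOT c) AND (NOT w)) OR (c AND w)


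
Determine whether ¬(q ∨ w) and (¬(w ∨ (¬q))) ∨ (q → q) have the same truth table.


Compare truth tables:
q | w | φ | ψ
-------------
F | F | T | T
T | F | F | T
F | T | F | T
T | T | F | T
They differ at row 2 (q=T, w=F): φ=F but ψ=T.

No, they are not logically equivalent.


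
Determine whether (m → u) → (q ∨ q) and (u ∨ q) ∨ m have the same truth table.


Compare truth tables:
m | q | u | φ | ψ
-----------------
F | F | F | F | F
T | F | F | T | T
F | T | F | T | T
T | T | F | T | T
F | F | T | F | T
T | F | T | F | T
F | T | T | T | T
T | T | T | T | T
They differ at row 5 (m=F, q=F, u=T): φ=F but ψ=T.

No, they are not logically equivalent.


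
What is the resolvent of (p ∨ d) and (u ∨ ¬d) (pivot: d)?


The clauses contain complementary literals d and ¬d.
Resolution eliminates this pair and disjoins the remaining literals (merging duplicates).

(p ∨ u)


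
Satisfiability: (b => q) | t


Search for a satisfying assignment over {b, q, t}.
Try b=False, q=False, t=False: the formula evaluates to True.
A satisfying assignment exists.

Satisfiable.


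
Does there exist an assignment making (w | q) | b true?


Search for a satisfying assignment over {b, q, w}.
Try b=True, q=False, w=False: the formula evaluates to True.
A satisfying assignment exists.

Satisfiable.


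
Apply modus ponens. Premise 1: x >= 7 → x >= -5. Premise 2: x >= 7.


Modus ponens: from (P → Q) and P, infer Q.
P = 'x >= 7' is asserted, and P → Q holds, so Q follows.

x >= -5.


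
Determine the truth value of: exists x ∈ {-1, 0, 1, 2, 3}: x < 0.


Evaluate the predicate on each element: -1:True, 0:False, 1:False, 2:False, 3:False.
Witness x = -1 satisfies the predicate.

True


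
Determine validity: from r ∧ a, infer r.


This matches the form of conjunction elimination: the conclusion follows in every model of the premises.

Valid.


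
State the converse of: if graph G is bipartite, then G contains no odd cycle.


The converse of (P → Q) is (Q → P). It is not in general equivalent to the original.
Here P = 'graph G is bipartite' and Q = 'G contains no odd cycle'.

If G contains no odd cycle, then graph G is bipartite.


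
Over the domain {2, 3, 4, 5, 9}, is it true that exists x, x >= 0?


Evaluate the predicate on each element: 2:True, 3:True, 4:True, 5:True, 9:True.
Witness x = 2 satisfies the predicate.

True


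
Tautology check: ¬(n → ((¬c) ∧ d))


Build the truth table over {c, d, n}:
c | d | n | φ
-------------
F | F | F | F
T | F | F | F
F | T | F | F
T | T | F | F
F | F | T | T
T | F | T | T
F | T | T | F
T | T | T | T
Counterexample at row 1: with c=F, d=F, n=F, the formula is F.

No, it is not a tautology.


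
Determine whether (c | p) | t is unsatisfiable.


Truth table over {c, p, t}:
c | p | t | φ
-------------
False | False | False | False
True | False | False | True
False | True | False | True
True | True | False | True
False | False | True | True
True | False | True | True
False | True | True | True
True | True | True | True
Satisfying assignment at row 2: c=True, p=False, t=False gives True.

No, it is not a contradiction.


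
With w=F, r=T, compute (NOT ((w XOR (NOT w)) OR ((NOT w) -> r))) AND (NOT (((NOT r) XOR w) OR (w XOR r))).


Substitute w=F, r=T:
… (earlier sub-steps elided)
NOT w = T
(NOT w) -> r = T -> T = T
(w XOR (NOT w)) OR ((NOT w) -> r) = T OR T = T
NOT ((w XOR (NOT w)) OR ((NOT w) -> r)) = F
NOT r = F
(NOT r) XOR w = F XOR F = F
w XOR r = F XOR T = T
((NOT r) XOR w) OR (w XOR r) = F OR T = T
NOT (((NOT r) XOR w) OR (w XOR r)) = F
(NOT ((w XOR (NOT w)) OR ((NOT w) -> r))) AND (NOT (((NOT r) XOR w) OR (w XOR r))) = F AND F = F

F


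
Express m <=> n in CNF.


Step 1: Rewrite m ↔ n as (m → n) ∧ (n → m).
Step 2: Rewrite each implication as a disjunction.

((~m) | n) & ((~n) | m)


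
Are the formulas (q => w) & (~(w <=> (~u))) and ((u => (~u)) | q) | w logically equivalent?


Compare truth tables:
q | u | w | φ | ψ
-----------------
False | False | False | True | True
True | False | False | False | True
False | True | False | False | False
True | True | False | False | True
False | False | True | False | True
True | False | True | False | True
False | True | True | True | True
True | True | True | True | True
They differ at row 2 (q=True, u=False, w=False): φ=False but ψ=True.

No, they are not logically equivalent.


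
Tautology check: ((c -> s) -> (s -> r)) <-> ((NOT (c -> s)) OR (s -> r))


Build the truth table over {c, r, s}:
c | r | s | φ
-------------
F | F | F | T
T | F | F | T
F | T | F | T
T | T | F | T
F | F | T | T
T | F | T | T
F | T | T | T
T | T | T | T
Every row evaluates to true.

Yes, it is a tautology.


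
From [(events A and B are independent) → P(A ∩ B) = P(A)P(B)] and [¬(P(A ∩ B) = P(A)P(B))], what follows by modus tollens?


Modus tollens: from (P → Q) and ¬Q, infer ¬P.
Q = 'P(A ∩ B) = P(A)P(B)' is denied; since P → Q, P must also fail.

Not ((events A and B are independent)).


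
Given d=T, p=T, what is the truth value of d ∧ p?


Conjunction is true only when both operands are true.
Substitute: d=T, p=T.
T ∧ T evaluates to T.

T


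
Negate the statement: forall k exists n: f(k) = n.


Negation flips each quantifier (∀↔∃) and negates the inner predicate.
¬(forall k exists n: φ) = exists k forall n: ¬φ.

exists k forall n: ~(f(k) = n)


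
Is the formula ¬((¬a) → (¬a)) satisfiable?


Check all 2 assignments over {a}:
a | φ
-----
F | F
T | F
No assignment makes the formula true.

Unsatisfiable.


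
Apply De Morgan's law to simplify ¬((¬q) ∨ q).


De Morgan: the negation of a disjunction is the conjunction of the negations.
Distribute ¬ across ∨, flipping it to ∧, and negate each literal.

q ∧ (¬q)


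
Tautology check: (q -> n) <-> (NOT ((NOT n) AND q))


Build the truth table over {n, q}:
n | q | φ
---------
F | F | T
T | F | T
F | T | T
T | T | T
Every row evaluates to true.

Yes, it is a tautology.


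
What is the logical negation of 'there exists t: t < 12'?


¬(for all x: φ) = there exists x: ¬φ, and ¬(there exists x: φ) = for all x: ¬φ.
Apply to the existential statement.

for all t: NOT(t < 12)


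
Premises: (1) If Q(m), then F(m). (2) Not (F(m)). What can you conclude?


Modus tollens: from (P → Q) and ¬Q, infer ¬P.
Q = 'F(m)' is denied; since P → Q, P must also fail.

Not (Q(m)).


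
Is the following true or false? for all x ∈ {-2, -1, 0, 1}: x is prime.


Evaluate the predicate on each element: -2:F, -1:F, 0:F, 1:F.
Counterexample x = -2 fails the predicate.

F


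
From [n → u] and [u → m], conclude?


Hypothetical syllogism: from (P → Q) and (Q → R), infer (P → R).
Chain the two implications through the shared middle term 'u'.

n → m


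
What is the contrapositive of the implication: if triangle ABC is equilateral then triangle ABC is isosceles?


The contrapositive of (P → Q) is (¬Q → ¬P); it is logically equivalent to the original.
Here P = 'triangle ABC is equilateral' and Q = 'triangle ABC is isosceles'.

If not (triangle ABC is isosceles), then not (triangle ABC is equilateral).


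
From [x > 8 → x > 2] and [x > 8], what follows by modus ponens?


Modus ponens: from (P → Q) and P, infer Q.
P = 'x > 8' is asserted, and P → Q holds, so Q follows.

x > 2.


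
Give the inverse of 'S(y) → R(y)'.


The inverse of (P → Q) is (¬P → ¬Q). It is equivalent to the converse, not to the original.
Here P = 'S(y)' and Q = 'R(y)'.

If not (S(y)), then not (R(y)).


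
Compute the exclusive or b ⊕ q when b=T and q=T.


Exclusive or is true when exactly one operand is true.
Substitute: b=T, q=T.
T ⊕ T evaluates to F.

F


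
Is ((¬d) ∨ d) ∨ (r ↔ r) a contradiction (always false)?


Truth table over {d, r}:
d | r | φ
---------
F | F | T
T | F | T
F | T | T
T | T | T
Satisfying assignment at row 1: d=F, r=F gives T.

No, it is not a contradiction.


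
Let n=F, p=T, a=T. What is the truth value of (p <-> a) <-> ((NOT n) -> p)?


Substitute n=F, p=T, a=T:
p <-> a = T <-> T = T
NOT n = T
(NOT n) -> p = T -> T = T
(p <-> a) <-> ((NOT n) -> p) = T <-> T = T

T


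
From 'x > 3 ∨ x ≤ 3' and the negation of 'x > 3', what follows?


Disjunctive syllogism: from (P ∨ Q) and ¬P, infer Q.
One disjunct, 'x > 3', is ruled out; the other must hold.

x ≤ 3


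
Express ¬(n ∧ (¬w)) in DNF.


Step 1: Apply De Morgan: ¬(n ∧ (¬w)) = ¬n ∨ ¬(¬w).
Step 2: Eliminate any double negations (¬¬X = X).

(¬n) ∨ w


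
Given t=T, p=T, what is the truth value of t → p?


Implication is false only when antecedent is true and consequent is false.
Substitute: t=T, p=T.
T → T evaluates to T.

T


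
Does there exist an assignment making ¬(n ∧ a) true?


Search for a satisfying assignment over {a, n}.
Try a=F, n=F: the formula evaluates to T.
A satisfying assignment exists.

Satisfiable.


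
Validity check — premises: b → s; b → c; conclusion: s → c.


This is (no valid rule). There exist truth assignments where the premises are all true but the conclusion is false.

Invalid.


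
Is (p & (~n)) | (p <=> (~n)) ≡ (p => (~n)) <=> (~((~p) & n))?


Compare truth tables:
n | p | φ | ψ
-------------
False | False | False | True
True | False | True | False
False | True | True | True
True | True | False | False
They differ at row 1 (n=False, p=False): φ=False but ψ=True.

No, they are not logically equivalent.


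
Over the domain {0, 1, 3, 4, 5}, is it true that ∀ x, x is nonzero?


Evaluate the predicate on each element: 0:F, 1:T, 3:T, 4:T, 5:T.
Counterexample x = 0 fails the predicate.

F


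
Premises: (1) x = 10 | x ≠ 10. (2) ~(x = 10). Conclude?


Disjunctive syllogism: from (P ∨ Q) and ¬P, infer Q.
One disjunct, 'x = 10', is ruled out; the other must hold.

x ≠ 10


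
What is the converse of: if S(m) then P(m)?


The converse of (P → Q) is (Q → P). It is not in general equivalent to the original.
Here P = 'S(m)' and Q = 'P(m)'.

If P(m), then S(m).


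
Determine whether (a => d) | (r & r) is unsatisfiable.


Truth table over {a, d, r}:
a | d | r | φ
-------------
False | False | False | True
True | False | False | False
False | True | False | True
True | True | False | True
False | False | True | True
True | False | True | True
False | True | True | True
True | True | True | True
Satisfying assignment at row 1: a=False, d=False, r=False gives True.

No, it is not a contradiction.


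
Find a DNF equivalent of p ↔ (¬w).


Step 1: p ↔ (¬w) is true exactly when both agree: (p ∧ (¬w)) ∨ (¬p ∧ ¬(¬w)).
Step 2: Eliminate any double negations (¬¬X = X).

(p ∧ (¬w)) ∨ ((¬p) ∧ w)


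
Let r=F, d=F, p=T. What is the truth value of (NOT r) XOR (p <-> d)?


Substitute r=F, d=F, p=T:
NOT r = T
p <-> d = T <-> F = F
(NOT r) XOR (p <-> d) = T XOR F = T

T


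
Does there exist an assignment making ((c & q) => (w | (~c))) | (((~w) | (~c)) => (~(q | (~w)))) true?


Search for a satisfying assignment over {c, q, w}.
Try c=False, q=False, w=False: the formula evaluates to True.
A satisfying assignment exists.

Satisfiable.


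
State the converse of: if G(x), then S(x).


The converse of (P → Q) is (Q → P). It is not in general equivalent to the original.
Here P = 'G(x)' and Q = 'S(x)'.

If S(x), then G(x).


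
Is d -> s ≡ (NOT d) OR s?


Compare truth tables:
d | s | φ | ψ
-------------
F | F | T | T
T | F | F | F
F | T | T | T
T | T | T | T
The columns φ and ψ agree on every row.

Yes, they are logically equivalent.


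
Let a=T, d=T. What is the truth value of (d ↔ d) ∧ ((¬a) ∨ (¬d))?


Substitute a=T, d=T:
d ↔ d = T ↔ T = T
¬a = F
¬d = F
(¬a) ∨ (¬d) = F ∨ F = F
(d ↔ d) ∧ ((¬a) ∨ (¬d)) = T ∧ F = F

F


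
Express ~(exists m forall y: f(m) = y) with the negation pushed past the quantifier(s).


Negation flips each quantifier (∀↔∃) and negates the inner predicate.
¬(exists m forall y: φ) = forall m exists y: ¬φ.

forall m exists y: ~(f(m) = y)


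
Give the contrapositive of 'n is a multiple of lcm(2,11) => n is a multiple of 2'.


The contrapositive of (P → Q) is (¬Q → ¬P); it is logically equivalent to the original.
Here P = 'n is a multiple of lcm(2,11)' and Q = 'n is a multiple of 2'.

If not (n is a multiple of 2), then not (n is a multiple of lcm(2,11)).


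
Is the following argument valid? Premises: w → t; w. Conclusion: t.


This matches the form of modus ponens: the conclusion follows in every model of the premises.

Valid.


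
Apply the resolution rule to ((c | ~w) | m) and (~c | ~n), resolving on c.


The clauses contain complementary literals c and ~c.
Resolution eliminates this pair and disjoins the remaining literals (merging duplicates).

((m | ~w) | ~n)


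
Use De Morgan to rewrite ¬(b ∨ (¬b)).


De Morgan: the negation of a disjunction is the conjunction of the negations.
Distribute ¬ across ∨, flipping it to ∧, and negate each literal.

(¬b) ∧ b


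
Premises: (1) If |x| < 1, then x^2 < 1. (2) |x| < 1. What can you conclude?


Modus ponens: from (P → Q) and P, infer Q.
P = '|x| < 1' is asserted, and P → Q holds, so Q follows.

x^2 < 1.


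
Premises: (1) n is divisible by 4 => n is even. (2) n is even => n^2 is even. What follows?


Hypothetical syllogism: from (P → Q) and (Q → R), infer (P → R).
Chain the two implications through the shared middle term 'n is even'.

n is divisible by 4 => n^2 is even


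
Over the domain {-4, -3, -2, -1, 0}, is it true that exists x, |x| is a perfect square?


Evaluate the predicate on each element: -4:True, -3:False, -2:False, -1:True, 0:True.
Witness x = -4 satisfies the predicate.

True


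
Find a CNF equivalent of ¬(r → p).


Step 1: Rewrite r → p as ¬r ∨ p.
Step 2: Negate: ¬(¬r ∨ p) = r ∧ ¬p (De Morgan + double negation).

r ∧ (¬p)


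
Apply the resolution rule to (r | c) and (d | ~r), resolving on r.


The clauses contain complementary literals r and ~r.
Resolution eliminates this pair and disjoins the remaining literals (merging duplicates).

(c | d)


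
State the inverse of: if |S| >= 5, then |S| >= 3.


The inverse of (P → Q) is (¬P → ¬Q). It is equivalent to the converse, not to the original.
Here P = '|S| >= 5' and Q = '|S| >= 3'.

If not (|S| >= 5), then not (|S| >= 3).


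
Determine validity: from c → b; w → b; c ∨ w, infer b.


This matches the form of proof by cases: the conclusion follows in every model of the premises.

Valid.


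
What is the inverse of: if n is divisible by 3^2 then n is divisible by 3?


The inverse of (P → Q) is (¬P → ¬Q). It is equivalent to the converse, not to the original.
Here P = 'n is divisible by 3^2' and Q = 'n is divisible by 3'.

If not (n is divisible by 3^2), then not (n is divisible by 3).


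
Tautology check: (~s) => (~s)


Build the truth table over {s}:
s | φ
-----
False | True
True | True
Every row evaluates to true.

Yes, it is a tautology.


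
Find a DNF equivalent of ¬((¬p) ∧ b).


Step 1: Apply De Morgan: ¬((¬p) ∧ b) = ¬(¬p) ∨ ¬b.
Step 2: Eliminate any double negations (¬¬X = X).

p ∨ (¬b)


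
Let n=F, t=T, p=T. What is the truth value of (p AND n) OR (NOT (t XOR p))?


Substitute n=F, t=T, p=T:
p AND n = T AND F = F
t XOR p = T XOR T = F
NOT (t XOR p) = T
(p AND n) OR (NOT (t XOR p)) = F OR T = T

T


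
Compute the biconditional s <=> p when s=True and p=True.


Biconditional is true when both operands have the same truth value.
Substitute: s=True, p=True.
True <=> True evaluates to True.

True


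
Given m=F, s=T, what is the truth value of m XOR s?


Exclusive or is true when exactly one operand is true.
Substitute: m=F, s=T.
F XOR T evaluates to T.

T


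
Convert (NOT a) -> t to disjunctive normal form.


Step 1: Rewrite (¬a) → t as ¬(¬a) ∨ t.
Step 2: Eliminate any double negations (¬¬X = X).

a OR t


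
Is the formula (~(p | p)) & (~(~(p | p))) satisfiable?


Check all 2 assignments over {p}:
p | φ
-----
False | False
True | False
No assignment makes the formula true.

Unsatisfiable.


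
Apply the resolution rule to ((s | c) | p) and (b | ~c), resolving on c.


The clauses contain complementary literals c and ~c.
Resolution eliminates this pair and disjoins the remaining literals (merging duplicates).

((s | p) | b)


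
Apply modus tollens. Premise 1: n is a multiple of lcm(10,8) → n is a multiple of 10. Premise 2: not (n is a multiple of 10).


Modus tollens: from (P → Q) and ¬Q, infer ¬P.
Q = 'n is a multiple of 10' is denied; since P → Q, P must also fail.

Not (n is a multiple of lcm(10,8)).


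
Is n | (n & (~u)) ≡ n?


Compare truth tables:
n | u | φ | ψ
-------------
False | False | False | False
True | False | True | True
False | True | False | False
True | True | True | True
The columns φ and ψ agree on every row.

Yes, they are logically equivalent.


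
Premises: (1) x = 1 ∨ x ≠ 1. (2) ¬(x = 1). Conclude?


Disjunctive syllogism: from (P ∨ Q) and ¬P, infer Q.
One disjunct, 'x = 1', is ruled out; the other must hold.

x ≠ 1


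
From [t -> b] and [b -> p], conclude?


Hypothetical syllogism: from (P → Q) and (Q → R), infer (P → R).
Chain the two implications through the shared middle term 'b'.

t -> p


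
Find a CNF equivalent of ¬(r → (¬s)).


Step 1: Rewrite r → (¬s) as ¬r ∨ (¬s).
Step 2: Negate: ¬(¬r ∨ (¬s)) = r ∧ ¬(¬s) (De Morgan + double negation).
Step 3: Eliminate any double negations (¬¬X = X).

r ∧ s


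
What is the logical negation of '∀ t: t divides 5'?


¬(∀ x: φ) = ∃ x: ¬φ, and ¬(∃ x: φ) = ∀ x: ¬φ.
Apply to the universal statement.

∃ t: ¬(t divides 5)


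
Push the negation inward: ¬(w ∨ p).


De Morgan: the negation of a disjunction is the conjunction of the negations.
Distribute ¬ across ∨, flipping it to ∧, and negate each literal.

(¬w) ∧ (¬p)


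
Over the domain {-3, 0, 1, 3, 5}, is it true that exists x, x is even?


Evaluate the predicate on each element: -3:False, 0:True, 1:False, 3:False, 5:False.
Witness x = 0 satisfies the predicate.

True


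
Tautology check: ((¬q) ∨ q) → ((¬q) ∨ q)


Build the truth table over {q}:
q | φ
-----
F | T
T | T
Every row evaluates to true.

Yes, it is a tautology.


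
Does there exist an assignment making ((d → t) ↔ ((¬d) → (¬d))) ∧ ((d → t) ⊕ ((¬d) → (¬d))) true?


Check all 4 assignments over {d, t}:
d | t | φ
---------
F | F | F
T | F | F
F | T | F
T | T | F
No assignment makes the formula true.

Unsatisfiable.


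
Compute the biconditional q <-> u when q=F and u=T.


Biconditional is true when both operands have the same truth value.
Substitute: q=F, u=T.
F <-> T evaluates to F.

F


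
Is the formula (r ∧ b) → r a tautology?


Build the truth table over {b, r}:
b | r | φ
---------
F | F | T
T | F | T
F | T | T
T | T | T
Every row evaluates to true.

Yes, it is a tautology.


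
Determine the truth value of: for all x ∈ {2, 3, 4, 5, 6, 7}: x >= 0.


Evaluate the predicate on each element: 2:T, 3:T, 4:T, 5:T, 6:T, 7:T.
Every element satisfies the predicate.

T


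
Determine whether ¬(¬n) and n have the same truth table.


Compare truth tables:
n | φ | ψ
---------
F | F | F
T | T | T
The columns φ and ψ agree on every row.

Yes, they are logically equivalent.


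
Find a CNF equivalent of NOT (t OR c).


Step 1: Apply De Morgan: ¬(t ∨ c) = ¬t ∧ ¬c.

(NOT t) AND (NOT c)


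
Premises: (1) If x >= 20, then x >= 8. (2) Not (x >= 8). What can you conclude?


Modus tollens: from (P → Q) and ¬Q, infer ¬P.
Q = 'x >= 8' is denied; since P → Q, P must also fail.

Not (x >= 20).


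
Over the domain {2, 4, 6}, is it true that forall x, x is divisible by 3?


Evaluate the predicate on each element: 2:False, 4:False, 6:True.
Counterexample x = 2 fails the predicate.

False


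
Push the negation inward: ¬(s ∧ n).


De Morgan: the negation of a conjunction is the disjunction of the negations.
Distribute ¬ across ∧, flipping it to ∨, and negate each literal.

(¬s) ∨ (¬n)


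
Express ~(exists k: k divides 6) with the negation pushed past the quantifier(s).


¬(forall x: φ) = exists x: ¬φ, and ¬(exists x: φ) = forall x: ¬φ.
Apply to the existential statement.

forall k: ~(k divides 6)


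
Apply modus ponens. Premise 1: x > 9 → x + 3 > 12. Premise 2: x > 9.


Modus ponens: from (P → Q) and P, infer Q.
P = 'x > 9' is asserted, and P → Q holds, so Q follows.

x + 3 > 12.


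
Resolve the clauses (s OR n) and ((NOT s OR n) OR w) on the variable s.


The clauses contain complementary literals s and NOTs.
Resolution eliminates this pair and disjoins the remaining literals (merging duplicates).

(n OR w)


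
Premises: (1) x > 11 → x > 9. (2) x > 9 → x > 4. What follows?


Hypothetical syllogism: from (P → Q) and (Q → R), infer (P → R).
Chain the two implications through the shared middle term 'x > 9'.

x > 11 → x > 4


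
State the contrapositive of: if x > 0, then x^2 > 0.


The contrapositive of (P → Q) is (¬Q → ¬P); it is logically equivalent to the original.
Here P = 'x > 0' and Q = 'x^2 > 0'.

If not (x^2 > 0), then not (x > 0).


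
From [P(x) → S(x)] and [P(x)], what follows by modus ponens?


Modus ponens: from (P → Q) and P, infer Q.
P = 'P(x)' is asserted, and P → Q holds, so Q follows.

S(x).
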